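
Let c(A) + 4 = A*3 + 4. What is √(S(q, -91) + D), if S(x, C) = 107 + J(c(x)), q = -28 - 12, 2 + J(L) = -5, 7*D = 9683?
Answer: √72681/7 ≈ 38.513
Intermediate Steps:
D = 9683/7 (D = (⅐)*9683 = 9683/7 ≈ 1383.3)
c(A) = 3*A (c(A) = -4 + (A*3 + 4) = -4 + (3*A + 4) = -4 + (4 + 3*A) = 3*A)
J(L) = -7 (J(L) = -2 - 5 = -7)
q = -40
S(x, C) = 100 (S(x, C) = 107 - 7 = 100)
√(S(q, -91) + D) = √(100 + 9683/7) = √(10383/7) = √72681/7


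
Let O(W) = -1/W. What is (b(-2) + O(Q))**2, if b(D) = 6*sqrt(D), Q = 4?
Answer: (-1 + 24*I*sqrt(2))**2/16 ≈ -71.938 - 4.2426*I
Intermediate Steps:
(b(-2) + O(Q))**2 = (6*sqrt(-2) - 1/4)**2 = (6*(I*sqrt(2)) - 1*1/4)**2 = (6*I*sqrt(2) - 1/4)**2 = (-1/4 + 6*I*sqrt(2))**2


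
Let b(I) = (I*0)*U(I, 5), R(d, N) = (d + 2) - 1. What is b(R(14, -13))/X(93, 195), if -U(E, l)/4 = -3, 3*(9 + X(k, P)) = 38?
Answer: 0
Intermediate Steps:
X(k, P) = 11/3 (X(k, P) = -9 + (⅓)*38 = -9 + 38/3 = 11/3)
R(d, N) = 1 + d (R(d, N) = (2 + d) - 1 = 1 + d)
U(E, l) = 12 (U(E, l) = -4*(-3) = 12)
b(I) = 0 (b(I) = (I*0)*12 = 0*12 = 0)
b(R(14, -13))/X(93, 195) = 0/(11/3) = 0*(3/11) = 0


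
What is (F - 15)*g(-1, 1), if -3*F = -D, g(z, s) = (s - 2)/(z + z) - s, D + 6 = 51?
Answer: 0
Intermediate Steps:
D = 45 (D = -6 + 51 = 45)
g(z, s) = -s + (-2 + s)/(2*z) (g(z, s) = (-2 + s)/((2*z)) - s = (-2 + s)*(1/(2*z)) - s = (-2 + s)/(2*z) - s = -s + (-2 + s)/(2*z))
F = 15 (F = -(-1)*45/3 = -⅓*(-45) = 15)
(F - 15)*g(-1, 1) = (15 - 15)*((-1 + (½)*1 - 1*1*(-1))/(-1)) = 0*(-(-1 + ½ + 1)) = 0*(-1*½) = 0*(-½) = 0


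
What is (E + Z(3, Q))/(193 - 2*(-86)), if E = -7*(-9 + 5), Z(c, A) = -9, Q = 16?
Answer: 19/365 ≈ 0.052055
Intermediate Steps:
E = 28 (E = -7*(-4) = 28)
(E + Z(3, Q))/(193 - 2*(-86)) = (28 - 9)/(193 - 2*(-86)) = 19/(193 + 172) = 19/365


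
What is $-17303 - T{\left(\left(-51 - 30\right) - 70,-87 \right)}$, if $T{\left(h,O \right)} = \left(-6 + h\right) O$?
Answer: $-30962$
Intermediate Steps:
$T{\left(h,O \right)} = O \left(-6 + h\right)$
$-17303 - T{\left(\left(-51 - 30\right) - 70,-87 \right)} = -17303 - - 87 \left(-6 - 151\right) = -17303 - \left(-87\right) \left(-157\right) = -17303 - 13659 = -30962$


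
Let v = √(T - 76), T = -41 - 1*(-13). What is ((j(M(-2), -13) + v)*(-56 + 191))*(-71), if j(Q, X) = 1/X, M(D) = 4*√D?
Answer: 9585/13 - 19170*I*√26 ≈ 737.31 - 97748.0*I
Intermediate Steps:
T = -28 (T = -41 + 13 = -28)
v = 2*I*√26 (v = √(-28 - 76) = √(-104) = 2*I*√26 ≈ 10.198*I)
((j(M(-2), -13) + v)*(-56 + 191))*(-71) = ((1/(-13) + 2*I*√26)*(-56 + 191))*(-71) = ((-1/13 + 2*I*√26)*135)*(-71) = (-135/13 + 270*I*√26)*(-71) = 9585/13 - 19170*I*√26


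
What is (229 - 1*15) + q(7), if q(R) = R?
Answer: 221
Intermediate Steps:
(229 - 1*15) + q(7) = (229 - 1*15) + 7 = (229 - 15) + 7 = 214 + 7 = 221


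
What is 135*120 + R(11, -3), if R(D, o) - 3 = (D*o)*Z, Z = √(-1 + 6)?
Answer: 16203 - 33*√5 ≈ 16129.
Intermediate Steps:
Z = √5 ≈ 2.2361
R(D, o) = 3 + D*o*√5 (R(D, o) = 3 + (D*o)*√5 = 3 + D*o*√5)
135*120 + R(11, -3) = 135*120 + (3 + 11*(-3)*√5) = 16200 + (3 - 33*√5) = 16203 - 33*√5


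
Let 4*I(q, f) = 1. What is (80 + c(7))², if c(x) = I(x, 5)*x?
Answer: 106929/16 ≈ 6683.1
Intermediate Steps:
I(q, f) = ¼ (I(q, f) = (¼)*1 = ¼)
c(x) = x/4
(80 + c(7))² = (80 + (¼)*7)² = (80 + 7/4)² = (327/4)² = 106929/16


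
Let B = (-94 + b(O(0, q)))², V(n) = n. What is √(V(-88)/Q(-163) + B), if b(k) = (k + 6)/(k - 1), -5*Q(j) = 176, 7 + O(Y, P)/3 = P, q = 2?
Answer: √2235665/16 ≈ 93.451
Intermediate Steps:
O(Y, P) = -21 + 3*P
Q(j) = -176/5 (Q(j) = -⅕*176 = -176/5)
b(k) = (6 + k)/(-1 + k)
B = 2235025/256 (B = (-94 + (6 + (-21 + 3*2))/(-1 + (-21 + 3*2)))² = (-94 + (6 + (-21 + 6))/(-1 + (-21 + 6)))² = (-94 + (6 - 15)/(-1 - 15))² = (-94 - 9/(-16))² = (-94 - 1/16*(-9))² = (-94 + 9/16)² = (-1495/16)² = 2235025/256 ≈ 8730.6)
√(V(-88)/Q(-163) + B) = √(-88/(-176/5) + 2235025/256) = √(-88*(-5/176) + 2235025/256) = √(5/2 + 2235025/256) = √(2235665/256) = √2235665/16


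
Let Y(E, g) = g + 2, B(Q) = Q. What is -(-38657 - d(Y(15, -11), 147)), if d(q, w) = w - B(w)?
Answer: 38657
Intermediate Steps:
Y(E, g) = 2 + g
d(q, w) = 0 (d(q, w) = w - w = 0)
-(-38657 - d(Y(15, -11), 147)) = -(-38657 - 1*0) = -(-38657 + 0) = -1*(-38657) = 38657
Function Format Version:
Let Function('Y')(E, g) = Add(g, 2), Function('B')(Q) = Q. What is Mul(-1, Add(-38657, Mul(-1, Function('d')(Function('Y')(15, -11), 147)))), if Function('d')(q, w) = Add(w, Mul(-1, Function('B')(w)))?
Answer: 38657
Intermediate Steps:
Function('Y')(E, g) = Add(2, g)
Function('d')(q, w) = 0 (Function('d')(q, w) = Add(w, Mul(-1, w)) = 0)
Mul(-1, Add(-38657, Mul(-1, Function('d')(Function('Y')(15, -11), 147)))) = Mul(-1, Add(-38657, Mul(-1, 0))) = Mul(-1, Add(-38657, 0)) = Mul(-1, -38657) = 38657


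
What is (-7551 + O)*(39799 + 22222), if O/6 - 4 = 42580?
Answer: 15378293013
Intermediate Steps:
O = 255504 (O = 24 + 6*42580 = 24 + 255480 = 255504)
(-7551 + O)*(39799 + 22222) = (-7551 + 255504)*(39799 + 22222) = 247953*62021 = 15378293013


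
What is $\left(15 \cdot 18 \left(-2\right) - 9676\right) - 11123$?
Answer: $-21339$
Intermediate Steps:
$\left(15 \cdot 18 \left(-2\right) - 9676\right) - 11123 = \left(270 \left(-2\right) - 9676\right) + \left(\left(-7593 + 3253\right) - 6783\right) = \left(-540 - 9676\right) - 11123 = -10216 - 11123 = -21339$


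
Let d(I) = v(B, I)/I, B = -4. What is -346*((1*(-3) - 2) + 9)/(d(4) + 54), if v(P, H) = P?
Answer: -1384/53 ≈ -26.113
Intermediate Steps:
d(I) = -4/I
-346*((1*(-3) - 2) + 9)/(d(4) + 54) = -346*((1*(-3) - 2) + 9)/(-4/4 + 54) = -346*((-3 - 2) + 9)/(-4*¼ + 54) = -346*(-5 + 9)/(-1 + 54) = -1384/53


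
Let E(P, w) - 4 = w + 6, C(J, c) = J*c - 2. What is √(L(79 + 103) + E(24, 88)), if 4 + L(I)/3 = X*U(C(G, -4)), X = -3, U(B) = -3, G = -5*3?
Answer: √113 ≈ 10.630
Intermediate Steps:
G = -15
C(J, c) = -2 + J*c
E(P, w) = 10 + w (E(P, w) = 4 + (w + 6) = 4 + (6 + w) = 10 + w)
L(I) = 15 (L(I) = -12 + 3*(-3*(-3)) = -12 + 3*9 = -12 + 27 = 15)
√(L(79 + 103) + E(24, 88)) = √(15 + (10 + 88)) = √(15 + 98) = √113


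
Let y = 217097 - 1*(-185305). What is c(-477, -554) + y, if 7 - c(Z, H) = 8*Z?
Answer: 406225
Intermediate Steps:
c(Z, H) = 7 - 8*Z
y = 402402 (y = 217097 + 185305 = 402402)
c(-477, -554) + y = (7 - 8*(-477)) + 402402 = (7 + 3816) + 402402 = 3823 + 402402 = 406225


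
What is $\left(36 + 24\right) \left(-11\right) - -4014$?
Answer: $3354$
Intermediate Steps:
$\left(36 + 24\right) \left(-11\right) - -4014 = 60 \left(-11\right) + 4014 = -660 + 4014 = 3354$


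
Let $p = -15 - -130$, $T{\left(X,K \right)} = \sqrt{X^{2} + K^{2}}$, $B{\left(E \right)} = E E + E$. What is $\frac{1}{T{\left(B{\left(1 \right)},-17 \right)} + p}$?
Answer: $\frac{115}{12932} - \frac{\sqrt{293}}{12932} \approx 0.007569$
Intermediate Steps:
$B{\left(E \right)} = E + E^{2}$ ($B{\left(E \right)} = E^{2} + E = E + E^{2}$)
$T{\left(X,K \right)} = \sqrt{K^{2} + X^{2}}$
$p = 115$ ($p = -15 + 130 = 115$)
$\frac{1}{T{\left(B{\left(1 \right)},-17 \right)} + p} = \frac{1}{\sqrt{\left(-17\right)^{2} + \left(1 \left(1 + 1\right)\right)^{2}} + 115} = \frac{1}{\sqrt{289 + \left(1 \cdot 2\right)^{2}} + 115} = \frac{1}{\sqrt{289 + 2^{2}} + 115} = \frac{1}{\sqrt{289 + 4} + 115} = \frac{1}{\sqrt{293} + 115} = \frac{1}{115 + \sqrt{293}}$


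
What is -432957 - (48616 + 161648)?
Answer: -643221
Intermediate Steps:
-432957 - (48616 + 161648) = -432957 - 1*210264 = -432957 - 210264 = -643221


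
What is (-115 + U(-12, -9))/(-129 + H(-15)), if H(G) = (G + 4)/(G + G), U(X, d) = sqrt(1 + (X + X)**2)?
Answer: 3450/3859 - 30*sqrt(577)/3859 ≈ 0.70728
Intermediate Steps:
U(X, d) = sqrt(1 + 4*X**2) (U(X, d) = sqrt(1 + (2*X)**2) = sqrt(1 + 4*X**2))
H(G) = (4 + G)/(2*G) (H(G) = (4 + G)/((2*G)) = (4 + G)*(1/(2*G)) = (4 + G)/(2*G))
(-115 + U(-12, -9))/(-129 + H(-15)) = (-115 + sqrt(1 + 4*(-12)**2))/(-129 + (1/2)*(4 - 15)/(-15)) = (-115 + sqrt(1 + 4*144))/(-129 + (1/2)*(-1/15)*(-11)) = (-115 + sqrt(1 + 576))/(-129 + 11/30) = (-115 + sqrt(577))/(-3859/30) = (-115 + sqrt(577))*(-30/3859) = 3450/3859 - 30*sqrt(577)/3859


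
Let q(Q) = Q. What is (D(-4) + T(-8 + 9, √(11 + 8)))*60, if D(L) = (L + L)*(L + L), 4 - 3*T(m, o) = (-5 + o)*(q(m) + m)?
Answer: 4120 - 40*√19 ≈ 3945.6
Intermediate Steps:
T(m, o) = 4/3 - 2*m*(-5 + o)/3 (T(m, o) = 4/3 - (-5 + o)*(m + m)/3 = 4/3 - (-5 + o)*2*m/3 = 4/3 - 2*m*(-5 + o)/3)
D(L) = 4*L² (D(L) = (2*L)*(2*L) = 4*L²)
(D(-4) + T(-8 + 9, √(11 + 8)))*60 = (4*(-4)² + (4/3 + 10*(-8 + 9)/3 - 2*(-8 + 9)*√(11 + 8)/3))*60 = (4*16 + (4/3 + (10/3)*1 - ⅔*1*√19))*60 = (64 + (4/3 + 10/3 - 2*√19/3))*60 = (64 + (14/3 - 2*√19/3))*60 = (206/3 - 2*√19/3)*60 = 4120 - 40*√19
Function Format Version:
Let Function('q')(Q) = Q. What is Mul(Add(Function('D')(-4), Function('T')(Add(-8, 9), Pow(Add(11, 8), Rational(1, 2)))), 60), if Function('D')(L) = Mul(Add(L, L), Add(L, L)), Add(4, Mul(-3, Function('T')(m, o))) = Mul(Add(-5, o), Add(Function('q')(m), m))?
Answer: Add(4120, Mul(-40, Pow(19, Rational(1, 2)))) ≈ 3945.6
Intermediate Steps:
Function('T')(m, o) = Add(Rational(4, 3), Mul(Rational(-2, 3), m, Add(-5, o))) (Function('T')(m, o) = Add(Rational(4, 3), Mul(Rational(-1, 3), Mul(Add(-5, o), Add(m, m)))) = Add(Rational(4, 3), Mul(Rational(-1, 3), Mul(Add(-5, o), Mul(2, m)))) = Add(Rational(4, 3), Mul(Rational(-1, 3), Mul(2, m, Add(-5, o)))) = Add(Rational(4, 3), Mul(Rational(-2, 3), m, Add(-5, o))))
Function('D')(L) = Mul(4, Pow(L, 2)) (Function('D')(L) = Mul(Mul(2, L), Mul(2, L)) = Mul(4, Pow(L, 2)))
Mul(Add(Function('D')(-4), Function('T')(Add(-8, 9), Pow(Add(11, 8), Rational(1, 2)))), 60) = Mul(Add(Mul(4, Pow(-4, 2)), Add(Rational(4, 3), Mul(Rational(10, 3), Add(-8, 9)), Mul(Rational(-2, 3), Add(-8, 9), Pow(Add(11, 8), Rational(1, 2))))), 60) = Mul(Add(Mul(4, 16), Add(Rational(4, 3), Mul(Rational(10, 3), 1), Mul(Rational(-2, 3), 1, Pow(19, Rational(1, 2))))), 60) = Mul(Add(64, Add(Rational(4, 3), Rational(10, 3), Mul(Rational(-2, 3), Pow(19, Rational(1, 2))))), 60) = Mul(Add(64, Add(Rational(14, 3), Mul(Rational(-2, 3), Pow(19, Rational(1, 2))))), 60) = Mul(Add(Rational(206, 3), Mul(Rational(-2, 3), Pow(19, Rational(1, 2)))), 60) = Add(4120, Mul(-40, Pow(19, Rational(1, 2))))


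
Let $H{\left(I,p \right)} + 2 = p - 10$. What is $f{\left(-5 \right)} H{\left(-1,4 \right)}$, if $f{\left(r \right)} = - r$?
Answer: $-40$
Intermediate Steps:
$H{\left(I,p \right)} = -12 + p$ ($H{\left(I,p \right)} = -2 + \left(p - 10\right) = -2 + \left(-10 + p\right) = -12 + p$)
$f{\left(-5 \right)} H{\left(-1,4 \right)} = \left(-1\right) \left(-5\right) \left(-12 + 4\right) = 5 \left(-8\right) = -40$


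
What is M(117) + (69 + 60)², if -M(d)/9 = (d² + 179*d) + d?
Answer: -296100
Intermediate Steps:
M(d) = -1620*d - 9*d² (M(d) = -9*((d² + 179*d) + d) = -9*(d² + 180*d) = -1620*d - 9*d²)
M(117) + (69 + 60)² = -9*117*(180 + 117) + (69 + 60)² = -9*117*297 + 129² = -312741 + 16641 = -296100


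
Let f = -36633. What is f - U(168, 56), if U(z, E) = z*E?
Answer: -46041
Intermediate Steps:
U(z, E) = E*z
f - U(168, 56) = -36633 - 56*168 = -36633 - 1*9408 = -36633 - 9408 = -46041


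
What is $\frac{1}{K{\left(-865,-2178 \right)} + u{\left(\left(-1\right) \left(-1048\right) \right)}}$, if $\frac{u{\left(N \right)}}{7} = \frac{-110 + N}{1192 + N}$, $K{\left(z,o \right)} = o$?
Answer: $- \frac{160}{348011} \approx -0.00045976$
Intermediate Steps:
$u{\left(N \right)} = \frac{7 \left(-110 + N\right)}{1192 + N}$ ($u{\left(N \right)} = 7 \frac{-110 + N}{1192 + N} = \frac{7 \left(-110 + N\right)}{1192 + N}$)
$\frac{1}{K{\left(-865,-2178 \right)} + u{\left(\left(-1\right) \left(-1048\right) \right)}} = \frac{1}{-2178 + \frac{7 \left(-110 - -1048\right)}{1192 - -1048}} = \frac{1}{-2178 + \frac{7 \left(-110 + 1048\right)}{1192 + 1048}} = \frac{1}{-2178 + 7 \cdot \frac{1}{2240} \cdot 938} = \frac{1}{-2178 + \frac{469}{160}} = \frac{1}{- \frac{348011}{160}} = - \frac{160}{348011}$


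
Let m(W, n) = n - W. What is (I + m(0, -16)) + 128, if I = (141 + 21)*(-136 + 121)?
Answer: -2318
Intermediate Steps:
I = -2430 (I = 162*(-15) = -2430)
(I + m(0, -16)) + 128 = (-2430 + (-16 - 1*0)) + 128 = (-2430 + (-16 + 0)) + 128 = (-2430 - 16) + 128 = -2446 + 128 = -2318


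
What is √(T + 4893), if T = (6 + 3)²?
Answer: √4974 ≈ 70.527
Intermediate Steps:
T = 81 (T = 9² = 81)
√(T + 4893) = √(81 + 4893) = √4974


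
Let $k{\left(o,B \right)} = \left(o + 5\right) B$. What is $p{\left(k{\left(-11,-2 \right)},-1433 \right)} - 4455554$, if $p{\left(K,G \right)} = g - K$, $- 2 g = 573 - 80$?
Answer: $- \frac{8911625}{2} \approx -4.4558 \cdot 10^{6}$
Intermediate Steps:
$k{\left(o,B \right)} = B \left(5 + o\right)$ ($k{\left(o,B \right)} = \left(5 + o\right) B = B \left(5 + o\right)$)
$g = - \frac{493}{2}$ ($g = - \frac{573 - 80}{2} = \left(- \frac{1}{2}\right) 493 = - \frac{493}{2} \approx -246.5$)
$p{\left(K,G \right)} = - \frac{493}{2} - K$
$p{\left(k{\left(-11,-2 \right)},-1433 \right)} - 4455554 = \left(- \frac{493}{2} - - 2 \left(5 - 11\right)\right) - 4455554 = \left(- \frac{493}{2} - \left(-2\right) \left(-6\right)\right) - 4455554 = \left(- \frac{493}{2} - 12\right) - 4455554 = - \frac{517}{2} - 4455554 = - \frac{8911625}{2}$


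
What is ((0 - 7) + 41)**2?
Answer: 1156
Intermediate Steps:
((0 - 7) + 41)**2 = (-7 + 41)**2 = 34**2 = 1156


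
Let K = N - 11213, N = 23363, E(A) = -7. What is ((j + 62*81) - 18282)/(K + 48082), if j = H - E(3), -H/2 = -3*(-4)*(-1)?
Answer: -13229/60232 ≈ -0.21963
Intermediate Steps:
H = 24 (H = -2*(-3*(-4))*(-1) = -24*(-1) = -2*(-12) = 24)
j = 31 (j = 24 - 1*(-7) = 24 + 7 = 31)
K = 12150 (K = 23363 - 11213 = 12150)
((j + 62*81) - 18282)/(K + 48082) = ((31 + 62*81) - 18282)/(12150 + 48082) = ((31 + 5022) - 18282)/60232 = (5053 - 18282)*(1/60232) = -13229*1/60232 = -13229/60232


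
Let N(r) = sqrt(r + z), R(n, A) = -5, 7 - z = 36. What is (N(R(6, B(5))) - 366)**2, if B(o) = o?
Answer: (366 - I*sqrt(34))**2 ≈ 1.3392e+5 - 4268.3*I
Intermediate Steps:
z = -29 (z = 7 - 1*36 = 7 - 36 = -29)
N(r) = sqrt(-29 + r) (N(r) = sqrt(r - 29) = sqrt(-29 + r))
(N(R(6, B(5))) - 366)**2 = (sqrt(-29 - 5) - 366)**2 = (sqrt(-34) - 366)**2 = (I*sqrt(34) - 366)**2 = (-366 + I*sqrt(34))**2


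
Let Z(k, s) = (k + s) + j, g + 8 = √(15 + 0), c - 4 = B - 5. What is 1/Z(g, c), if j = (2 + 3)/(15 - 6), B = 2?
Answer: -522/2149 - 81*√15/2149 ≈ -0.38888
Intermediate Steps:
j = 5/9 ≈ 0.55556
c = 1 (c = 4 + (2 - 5) = 4 - 3 = 1)
g = -8 + √15 (g = -8 + √(15 + 0) = -8 + √15 ≈ -4.1270)
Z(k, s) = 5/9 + k + s (Z(k, s) = (k + s) + 5/9 = 5/9 + k + s)
1/Z(g, c) = 1/(5/9 + (-8 + √15) + 1) = 1/(-58/9 + √15)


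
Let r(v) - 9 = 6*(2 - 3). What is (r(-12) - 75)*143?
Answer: -10296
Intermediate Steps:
r(v) = 3 (r(v) = 9 + 6*(2 - 3) = 9 + 6*(-1) = 9 - 6 = 3)
(r(-12) - 75)*143 = (3 - 75)*143 = -72*143 = -10296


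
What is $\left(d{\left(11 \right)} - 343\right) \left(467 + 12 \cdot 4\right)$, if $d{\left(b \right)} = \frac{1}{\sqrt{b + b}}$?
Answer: $-176645 + \frac{515 \sqrt{22}}{22} \approx -1.7654 \cdot 10^{5}$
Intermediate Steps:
$d{\left(b \right)} = \frac{\sqrt{2}}{2 \sqrt{b}}$ ($d{\left(b \right)} = \frac{1}{\sqrt{2 b}} = \frac{1}{\sqrt{2} \sqrt{b}} = \frac{\sqrt{2}}{2 \sqrt{b}}$)
$\left(d{\left(11 \right)} - 343\right) \left(467 + 12 \cdot 4\right) = \left(\frac{\sqrt{2}}{2 \sqrt{11}} - 343\right) \left(467 + 12 \cdot 4\right) = \left(\frac{\sqrt{2} \frac{\sqrt{11}}{11}}{2} - 343\right) \left(467 + 48\right) = \left(\frac{\sqrt{22}}{22} - 343\right) 515 = \left(-343 + \frac{\sqrt{22}}{22}\right) 515 = -176645 + \frac{515 \sqrt{22}}{22}$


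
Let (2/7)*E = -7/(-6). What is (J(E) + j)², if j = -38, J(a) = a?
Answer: 165649/144 ≈ 1150.3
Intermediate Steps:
E = 49/12 (E = 7*(-7/(-6))/2 = 7*(-7*(-⅙))/2 = (7/2)*(7/6) = 49/12 ≈ 4.0833)
(J(E) + j)² = (49/12 - 38)² = (-407/12)² = 165649/144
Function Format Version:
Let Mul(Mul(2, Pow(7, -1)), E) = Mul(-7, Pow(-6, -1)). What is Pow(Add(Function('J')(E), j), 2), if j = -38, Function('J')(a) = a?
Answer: Rational(165649, 144) ≈ 1150.3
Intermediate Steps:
E = Rational(49, 12) (E = Mul(Rational(7, 2), Mul(-7, Pow(-6, -1))) = Mul(Rational(7, 2), Mul(-7, Rational(-1, 6))) = Mul(Rational(7, 2), Rational(7, 6)) = Rational(49, 12) ≈ 4.0833)
Pow(Add(Function('J')(E), j), 2) = Pow(Add(Rational(49, 12), -38), 2) = Pow(Rational(-407, 12), 2) = Rational(165649, 144)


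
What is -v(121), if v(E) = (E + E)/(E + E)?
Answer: -1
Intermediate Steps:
v(E) = 1 (v(E) = (2*E)/((2*E)) = (2*E)*(1/(2*E)) = 1)
-v(121) = -1*1 = -1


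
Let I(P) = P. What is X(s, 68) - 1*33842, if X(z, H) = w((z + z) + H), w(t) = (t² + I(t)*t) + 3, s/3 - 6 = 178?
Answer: 2713329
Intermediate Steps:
s = 552 (s = 18 + 3*178 = 18 + 534 = 552)
w(t) = 3 + 2*t² (w(t) = (t² + t*t) + 3 = (t² + t²) + 3 = 2*t² + 3 = 3 + 2*t²)
X(z, H) = 3 + 2*(H + 2*z)² (X(z, H) = 3 + 2*((z + z) + H)² = 3 + 2*(2*z + H)² = 3 + 2*(H + 2*z)²)
X(s, 68) - 1*33842 = (3 + 2*(68 + 2*552)²) - 1*33842 = (3 + 2*(68 + 1104)²) - 33842 = (3 + 2*1172²) - 33842 = (3 + 2*1373584) - 33842 = (3 + 2747168) - 33842 = 2747171 - 33842 = 2713329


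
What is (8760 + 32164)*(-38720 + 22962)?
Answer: -644880392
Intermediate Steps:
(8760 + 32164)*(-38720 + 22962) = 40924*(-15758) = -644880392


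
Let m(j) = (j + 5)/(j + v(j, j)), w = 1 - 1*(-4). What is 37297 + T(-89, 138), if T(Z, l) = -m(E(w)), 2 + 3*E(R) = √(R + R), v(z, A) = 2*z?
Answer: 37295 - 5*√10/6 ≈ 37292.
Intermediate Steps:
w = 5 (w = 1 + 4 = 5)
E(R) = -⅔ + √2*√R/3 (E(R) = -⅔ + √(R + R)/3 = -⅔ + √(2*R)/3 = -⅔ + (√2*√R)/3 = -⅔ + √2*√R/3)
m(j) = (5 + j)/(3*j) (m(j) = (j + 5)/(j + 2*j) = (5 + j)/((3*j)) = (5 + j)*(1/(3*j)) = (5 + j)/(3*j))
T(Z, l) = -(13/3 + √10/3)/(3*(-⅔ + √10/3)) (T(Z, l) = -(5 + (-⅔ + √2*√5/3))/(3*(-⅔ + √2*√5/3)) = -(5 + (-⅔ + √10/3))/(3*(-⅔ + √10/3)) = -(13/3 + √10/3)/(3*(-⅔ + √10/3)))
37297 + T(-89, 138) = 37297 + (-2 - 5*√10/6) = 37295 - 5*√10/6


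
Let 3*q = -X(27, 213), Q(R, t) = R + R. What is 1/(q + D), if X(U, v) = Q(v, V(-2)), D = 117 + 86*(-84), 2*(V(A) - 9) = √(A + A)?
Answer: -1/7249 ≈ -0.00013795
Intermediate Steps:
V(A) = 9 + √2*√A/2 (V(A) = 9 + √(A + A)/2 = 9 + √(2*A)/2 = 9 + (√2*√A)/2 = 9 + √2*√A/2)
Q(R, t) = 2*R
D = -7107 (D = 117 - 7224 = -7107)
X(U, v) = 2*v
q = -142 (q = (-2*213)/3 = (-1*426)/3 = (⅓)*(-426) = -142)
1/(q + D) = 1/(-142 - 7107) = 1/(-7249) = -1/7249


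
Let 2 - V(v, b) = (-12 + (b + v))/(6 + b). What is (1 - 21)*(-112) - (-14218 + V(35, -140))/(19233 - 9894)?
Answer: 2805099301/1251426 ≈ 2241.5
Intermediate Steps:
V(v, b) = 2 - (-12 + b + v)/(6 + b) (V(v, b) = 2 - (-12 + (b + v))/(6 + b) = 2 - (-12 + b + v)/(6 + b))
(1 - 21)*(-112) - (-14218 + V(35, -140))/(19233 - 9894) = (1 - 21)*(-112) - (-14218 + (24 - 140 - 1*35)/(6 - 140))/(19233 - 9894) = -20*(-112) - (-14218 + (24 - 140 - 35)/(-134))/9339 = 2240 - (-14218 - 1/134*(-151))/9339 = 2240 - (-14218 + 151/134)/9339 = 2240 - (-1905061)/(134*9339) = 2240 - 1*(-1905061/1251426) = 2240 + 1905061/1251426 = 2805099301/1251426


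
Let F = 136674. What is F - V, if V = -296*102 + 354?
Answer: 166512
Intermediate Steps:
V = -29838 (V = -30192 + 354 = -29838)
F - V = 136674 - 1*(-29838) = 136674 + 29838 = 166512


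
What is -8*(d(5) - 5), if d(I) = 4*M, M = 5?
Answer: -120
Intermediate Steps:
d(I) = 20 (d(I) = 4*5 = 20)
-8*(d(5) - 5) = -8*(20 - 5) = -8*15 = -120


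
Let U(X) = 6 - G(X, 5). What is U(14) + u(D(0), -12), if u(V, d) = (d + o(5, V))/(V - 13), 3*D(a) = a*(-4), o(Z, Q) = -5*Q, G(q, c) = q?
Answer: -92/13 ≈ -7.0769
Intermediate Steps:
U(X) = 6 - X
D(a) = -4*a/3 (D(a) = (a*(-4))/3 = (-4*a)/3 = -4*a/3)
u(V, d) = (d - 5*V)/(-13 + V) (u(V, d) = (d - 5*V)/(V - 13) = (d - 5*V)/(-13 + V))
U(14) + u(D(0), -12) = (6 - 1*14) + (-12 - (-20)*0/3)/(-13 - 4/3*0) = (6 - 14) + (-12 - 5*0)/(-13 + 0) = -8 + (-12 + 0)/(-13) = -8 - 1/13*(-12) = -8 + 12/13 = -92/13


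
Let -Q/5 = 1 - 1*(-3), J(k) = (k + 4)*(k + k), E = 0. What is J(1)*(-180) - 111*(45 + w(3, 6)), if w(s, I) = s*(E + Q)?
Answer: -135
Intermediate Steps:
J(k) = 2*k*(4 + k) (J(k) = (4 + k)*(2*k) = 2*k*(4 + k))
Q = -20 (Q = -5*(1 - 1*(-3)) = -5*(1 + 3) = -5*4 = -20)
w(s, I) = -20*s (w(s, I) = s*(0 - 20) = s*(-20) = -20*s)
J(1)*(-180) - 111*(45 + w(3, 6)) = (2*1*(4 + 1))*(-180) - 111*(45 - 20*3) = (2*1*5)*(-180) - 111*(45 - 60) = 10*(-180) - 111*(-15) = -1800 - 1*(-1665) = -1800 + 1665 = -135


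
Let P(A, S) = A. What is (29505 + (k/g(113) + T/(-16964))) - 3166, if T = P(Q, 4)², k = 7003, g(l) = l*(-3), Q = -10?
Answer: 37837845763/1437699 ≈ 26318.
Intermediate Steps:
g(l) = -3*l
T = 100 (T = (-10)² = 100)
(29505 + (k/g(113) + T/(-16964))) - 3166 = (29505 + (7003/((-3*113)) + 100/(-16964))) - 3166 = (29505 + (7003/(-339) + 100*(-1/16964))) - 3166 = (29505 + (7003*(-1/339) - 25/4241)) - 3166 = (29505 + (-7003/339 - 25/4241)) - 3166 = (29505 - 29708198/1437699) - 3166 = 42389600797/1437699 - 3166 = 37837845763/1437699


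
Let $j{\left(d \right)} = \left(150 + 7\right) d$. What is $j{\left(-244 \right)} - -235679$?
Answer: $197371$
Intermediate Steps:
$j{\left(d \right)} = 157 d$
$j{\left(-244 \right)} - -235679 = 157 \left(-244\right) - -235679 = -38308 + 235679 = 197371$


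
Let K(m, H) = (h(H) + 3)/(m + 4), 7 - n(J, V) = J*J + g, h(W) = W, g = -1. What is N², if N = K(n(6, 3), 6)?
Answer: 9/64 ≈ 0.14063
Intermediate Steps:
n(J, V) = 8 - J² (n(J, V) = 7 - (J*J - 1) = 7 - (J² - 1) = 7 - (-1 + J²) = 7 + (1 - J²) = 8 - J²)
K(m, H) = (3 + H)/(4 + m) (K(m, H) = (H + 3)/(m + 4) = (3 + H)/(4 + m))
N = -3/8 (N = (3 + 6)/(4 + (8 - 1*6²)) = 9/(4 + (8 - 1*36)) = 9/(4 + (8 - 36)) = 9/(4 - 28) = 9/(-24) = -1/24*9 = -3/8 ≈ -0.37500)
N² = (-3/8)² = 9/64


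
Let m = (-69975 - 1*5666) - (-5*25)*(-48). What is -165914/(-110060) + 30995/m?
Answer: 5067037587/4492704230 ≈ 1.1278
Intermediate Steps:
m = -81641 (m = (-69975 - 5666) - (-125)*(-48) = -75641 - 1*6000 = -75641 - 6000 = -81641)
-165914/(-110060) + 30995/m = -165914/(-110060) + 30995/(-81641) = -165914*(-1/110060) + 30995*(-1/81641) = 82957/55030 - 30995/81641 = 5067037587/4492704230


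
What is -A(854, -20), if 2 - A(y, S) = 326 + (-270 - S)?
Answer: 74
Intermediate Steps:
A(y, S) = -54 + S (A(y, S) = 2 - (326 + (-270 - S)) = 2 - (56 - S) = 2 + (-56 + S) = -54 + S)
-A(854, -20) = -(-54 - 20) = -1*(-74) = 74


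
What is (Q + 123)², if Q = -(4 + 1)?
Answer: 13924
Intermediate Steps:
Q = -5 (Q = -1*5 = -5)
(Q + 123)² = (-5 + 123)² = 118² = 13924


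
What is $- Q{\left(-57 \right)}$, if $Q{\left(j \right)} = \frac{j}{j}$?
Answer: $-1$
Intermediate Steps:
$Q{\left(j \right)} = 1$
$- Q{\left(-57 \right)} = \left(-1\right) 1 = -1$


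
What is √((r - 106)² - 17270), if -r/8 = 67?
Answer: √394894 ≈ 628.41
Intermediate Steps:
r = -536 (r = -8*67 = -536)
√((r - 106)² - 17270) = √((-536 - 106)² - 17270) = √((-642)² - 17270) = √(412164 - 17270) = √394894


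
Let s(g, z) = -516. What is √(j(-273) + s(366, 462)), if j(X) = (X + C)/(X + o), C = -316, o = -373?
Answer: I*√595442/34 ≈ 22.696*I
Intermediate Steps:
j(X) = (-316 + X)/(-373 + X) (j(X) = (X - 316)/(X - 373) = (-316 + X)/(-373 + X))
√(j(-273) + s(366, 462)) = √((-316 - 273)/(-373 - 273) - 516) = √(-589/(-646) - 516) = √(-1/646*(-589) - 516) = √(31/34 - 516) = √(-17513/34) = I*√595442/34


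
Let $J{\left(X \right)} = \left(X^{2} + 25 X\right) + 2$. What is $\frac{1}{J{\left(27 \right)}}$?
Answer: $\frac{1}{1406} \approx 0.00071124$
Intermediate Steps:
$J{\left(X \right)} = 2 + X^{2} + 25 X$
$\frac{1}{J{\left(27 \right)}} = \frac{1}{2 + 27^{2} + 25 \cdot 27} = \frac{1}{2 + 729 + 675} = \frac{1}{1406}$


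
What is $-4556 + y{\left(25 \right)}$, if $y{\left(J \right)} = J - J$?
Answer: $-4556$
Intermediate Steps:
$y{\left(J \right)} = 0$
$-4556 + y{\left(25 \right)} = -4556 + 0 = -4556$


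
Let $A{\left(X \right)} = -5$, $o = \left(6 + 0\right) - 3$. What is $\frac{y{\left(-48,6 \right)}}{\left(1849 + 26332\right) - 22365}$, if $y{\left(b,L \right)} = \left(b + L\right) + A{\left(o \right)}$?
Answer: $- \frac{47}{5816} \approx -0.0080812$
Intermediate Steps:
$o = 3$ ($o = 6 - 3 = 3$)
$y{\left(b,L \right)} = -5 + L + b$ ($y{\left(b,L \right)} = \left(b + L\right) - 5 = \left(L + b\right) - 5 = -5 + L + b$)
$\frac{y{\left(-48,6 \right)}}{\left(1849 + 26332\right) - 22365} = \frac{-5 + 6 - 48}{\left(1849 + 26332\right) - 22365} = - \frac{47}{28181 - 22365} = - \frac{47}{5816}$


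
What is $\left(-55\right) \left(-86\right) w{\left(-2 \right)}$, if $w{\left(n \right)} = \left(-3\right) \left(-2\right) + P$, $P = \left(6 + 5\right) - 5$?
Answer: $56760$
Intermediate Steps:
$P = 6$ ($P = 11 - 5 = 6$)
$w{\left(n \right)} = 12$ ($w{\left(n \right)} = \left(-3\right) \left(-2\right) + 6 = 6 + 6 = 12$)
$\left(-55\right) \left(-86\right) w{\left(-2 \right)} = \left(-55\right) \left(-86\right) 12 = 4730 \cdot 12 = 56760$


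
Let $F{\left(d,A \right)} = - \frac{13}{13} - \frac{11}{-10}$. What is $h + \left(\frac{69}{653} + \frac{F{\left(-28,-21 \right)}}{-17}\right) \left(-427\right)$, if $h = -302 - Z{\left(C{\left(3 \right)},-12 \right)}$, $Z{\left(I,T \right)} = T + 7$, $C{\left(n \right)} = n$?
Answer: $- \frac{37699849}{111010} \approx -339.61$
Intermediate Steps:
$F{\left(d,A \right)} = \frac{1}{10}$ ($F{\left(d,A \right)} = \left(-13\right) \frac{1}{13} - - \frac{11}{10} = -1 + \frac{11}{10} = \frac{1}{10}$)
$Z{\left(I,T \right)} = 7 + T$
$h = -297$ ($h = -302 - \left(7 - 12\right) = -302 - -5 = -302 + 5 = -297$)
$h + \left(\frac{69}{653} + \frac{F{\left(-28,-21 \right)}}{-17}\right) \left(-427\right) = -297 + \left(\frac{69}{653} + \frac{1}{10 \left(-17\right)}\right) \left(-427\right) = -297 + \left(69 \cdot \frac{1}{653} + \frac{1}{10} \left(- \frac{1}{17}\right)\right) \left(-427\right) = -297 + \left(\frac{69}{653} - \frac{1}{170}\right) \left(-427\right) = -297 + \frac{11077}{111010} \left(-427\right) = -297 - \frac{4729879}{111010} = - \frac{37699849}{111010}$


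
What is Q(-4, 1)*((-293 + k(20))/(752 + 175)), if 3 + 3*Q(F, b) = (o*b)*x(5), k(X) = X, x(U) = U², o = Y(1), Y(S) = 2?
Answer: -4277/927 ≈ -4.6138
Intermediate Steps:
o = 2
Q(F, b) = -1 + 50*b/3 (Q(F, b) = -1 + ((2*b)*5²)/3 = -1 + ((2*b)*25)/3 = -1 + (50*b)/3 = -1 + 50*b/3)
Q(-4, 1)*((-293 + k(20))/(752 + 175)) = (-1 + (50/3)*1)*((-293 + 20)/(752 + 175)) = (-1 + 50/3)*(-273/927) = 47*(-273*1/927)/3 = (47/3)*(-91/309) = -4277/927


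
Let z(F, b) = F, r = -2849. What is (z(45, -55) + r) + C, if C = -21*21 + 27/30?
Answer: -32441/10 ≈ -3244.1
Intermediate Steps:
C = -4401/10 (C = -441 + 27*(1/30) = -441 + 9/10 = -4401/10 ≈ -440.10)
(z(45, -55) + r) + C = (45 - 2849) - 4401/10 = -2804 - 4401/10 = -32441/10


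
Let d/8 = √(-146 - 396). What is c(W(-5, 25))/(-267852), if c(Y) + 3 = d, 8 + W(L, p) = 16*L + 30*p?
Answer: 1/89284 - 2*I*√542/66963 ≈ 1.12e-5 - 0.00069534*I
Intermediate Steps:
W(L, p) = -8 + 16*L + 30*p (W(L, p) = -8 + (16*L + 30*p) = -8 + 16*L + 30*p)
d = 8*I*√542 (d = 8*√(-146 - 396) = 8*√(-542) = 8*(I*√542) = 8*I*√542 ≈ 186.25*I)
c(Y) = -3 + 8*I*√542
c(W(-5, 25))/(-267852) = (-3 + 8*I*√542)/(-267852) = (-3 + 8*I*√542)*(-1/267852) = 1/89284 - 2*I*√542/66963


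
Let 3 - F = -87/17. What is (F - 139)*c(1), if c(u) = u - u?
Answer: 0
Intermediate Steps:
F = 138/17 (F = 3 - (-87)/17 = 3 - 1*(-87/17) = 3 + 87/17 = 138/17 ≈ 8.1176)
c(u) = 0
(F - 139)*c(1) = (138/17 - 139)*0 = -2225/17*0 = 0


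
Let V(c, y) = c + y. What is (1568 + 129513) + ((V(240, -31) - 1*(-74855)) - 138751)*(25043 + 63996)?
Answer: -5670495712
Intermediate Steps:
(1568 + 129513) + ((V(240, -31) - 1*(-74855)) - 138751)*(25043 + 63996) = (1568 + 129513) + (((240 - 31) - 1*(-74855)) - 138751)*(25043 + 63996) = 131081 + ((209 + 74855) - 138751)*89039 = 131081 + (75064 - 138751)*89039 = 131081 - 63687*89039 = 131081 - 5670626793 = -5670495712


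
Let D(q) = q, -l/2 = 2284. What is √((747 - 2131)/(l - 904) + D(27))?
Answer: √354179/114 ≈ 5.2204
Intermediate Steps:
l = -4568 (l = -2*2284 = -4568)
√((747 - 2131)/(l - 904) + D(27)) = √((747 - 2131)/(-4568 - 904) + 27) = √(-1384/(-5472) + 27) = √(-1384*(-1/5472) + 27) = √(173/684 + 27) = √(18641/684) = √354179/114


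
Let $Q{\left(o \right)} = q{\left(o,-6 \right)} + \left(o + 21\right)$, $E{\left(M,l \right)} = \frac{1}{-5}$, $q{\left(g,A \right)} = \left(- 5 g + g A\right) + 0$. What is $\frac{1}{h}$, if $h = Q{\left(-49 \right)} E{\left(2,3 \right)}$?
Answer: $- \frac{5}{511} \approx -0.0097847$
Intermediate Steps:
$q{\left(g,A \right)} = - 5 g + A g$ ($q{\left(g,A \right)} = \left(- 5 g + A g\right) + 0 = - 5 g + A g$)
$E{\left(M,l \right)} = - \frac{1}{5}$
$Q{\left(o \right)} = 21 - 10 o$ ($Q{\left(o \right)} = o \left(-5 - 6\right) + \left(o + 21\right) = o \left(-11\right) + \left(21 + o\right) = - 11 o + \left(21 + o\right) = 21 - 10 o$)
$h = - \frac{511}{5}$ ($h = \left(21 - -490\right) \left(- \frac{1}{5}\right) = \left(21 + 490\right) \left(- \frac{1}{5}\right) = 511 \left(- \frac{1}{5}\right) = - \frac{511}{5} \approx -102.2$)
$\frac{1}{h} = \frac{1}{- \frac{511}{5}} = - \frac{5}{511}$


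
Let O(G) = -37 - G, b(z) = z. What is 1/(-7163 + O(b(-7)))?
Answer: -1/7193 ≈ -0.00013902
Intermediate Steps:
1/(-7163 + O(b(-7))) = 1/(-7163 + (-37 - 1*(-7))) = 1/(-7163 + (-37 + 7)) = 1/(-7163 - 30) = 1/(-7193) = -1/7193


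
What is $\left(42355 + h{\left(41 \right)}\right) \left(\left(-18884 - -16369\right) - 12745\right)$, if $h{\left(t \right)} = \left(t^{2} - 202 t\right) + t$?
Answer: $-546231700$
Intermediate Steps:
$h{\left(t \right)} = t^{2} - 201 t$
$\left(42355 + h{\left(41 \right)}\right) \left(\left(-18884 - -16369\right) - 12745\right) = \left(42355 + 41 \left(-201 + 41\right)\right) \left(\left(-18884 - -16369\right) - 12745\right) = \left(42355 + 41 \left(-160\right)\right) \left(\left(-18884 + 16369\right) - 12745\right) = \left(42355 - 6560\right) \left(-2515 - 12745\right) = 35795 \left(-15260\right) = -546231700$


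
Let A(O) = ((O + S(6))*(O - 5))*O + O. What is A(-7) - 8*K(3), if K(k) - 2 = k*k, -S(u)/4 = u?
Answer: -2699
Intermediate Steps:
S(u) = -4*u
K(k) = 2 + k**2 (K(k) = 2 + k*k = 2 + k**2)
A(O) = O + O*(-24 + O)*(-5 + O) (A(O) = ((O - 4*6)*(O - 5))*O + O = ((O - 24)*(-5 + O))*O + O = ((-24 + O)*(-5 + O))*O + O = O*(-24 + O)*(-5 + O) + O = O + O*(-24 + O)*(-5 + O))
A(-7) - 8*K(3) = -7*(121 + (-7)**2 - 29*(-7)) - 8*(2 + 3**2) = -7*(121 + 49 + 203) - 8*(2 + 9) = -7*373 - 8*11 = -2611 - 88 = -2699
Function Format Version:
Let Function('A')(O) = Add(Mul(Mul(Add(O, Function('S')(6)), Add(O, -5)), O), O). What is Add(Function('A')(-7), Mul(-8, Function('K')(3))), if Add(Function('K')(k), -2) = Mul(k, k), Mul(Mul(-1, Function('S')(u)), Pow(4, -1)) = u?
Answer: -2699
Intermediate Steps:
Function('S')(u) = Mul(-4, u)
Function('K')(k) = Add(2, Pow(k, 2)) (Function('K')(k) = Add(2, Mul(k, k)) = Add(2, Pow(k, 2)))
Function('A')(O) = Add(O, Mul(O, Add(-24, O), Add(-5, O))) (Function('A')(O) = Add(Mul(Mul(Add(O, Mul(-4, 6)), Add(O, -5)), O), O) = Add(Mul(Mul(Add(O, -24), Add(-5, O)), O), O) = Add(Mul(Mul(Add(-24, O), Add(-5, O)), O), O) = Add(Mul(O, Add(-24, O), Add(-5, O)), O) = Add(O, Mul(O, Add(-24, O), Add(-5, O))))
Add(Function('A')(-7), Mul(-8, Function('K')(3))) = Add(Mul(-7, Add(121, Pow(-7, 2), Mul(-29, -7))), Mul(-8, Add(2, Pow(3, 2)))) = Add(Mul(-7, Add(121, 49, 203)), Mul(-8, Add(2, 9))) = Add(Mul(-7, 373), Mul(-8, 11)) = Add(-2611, -88) = -2699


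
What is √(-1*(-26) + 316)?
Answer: 3*√38 ≈ 18.493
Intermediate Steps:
√(-1*(-26) + 316) = √(26 + 316) = √342 = 3*√38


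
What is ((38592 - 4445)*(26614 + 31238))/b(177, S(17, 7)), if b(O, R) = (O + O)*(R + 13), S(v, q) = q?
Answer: 164622687/590 ≈ 2.7902e+5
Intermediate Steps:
b(O, R) = 2*O*(13 + R) (b(O, R) = (2*O)*(13 + R) = 2*O*(13 + R))
((38592 - 4445)*(26614 + 31238))/b(177, S(17, 7)) = ((38592 - 4445)*(26614 + 31238))/((2*177*(13 + 7))) = (34147*57852)/((2*177*20)) = 1975472244/7080 = 1975472244*(1/7080) = 164622687/590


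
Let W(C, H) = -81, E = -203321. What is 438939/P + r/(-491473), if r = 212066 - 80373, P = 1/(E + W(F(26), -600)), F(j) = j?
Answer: -43879235551165787/491473 ≈ -8.9281e+10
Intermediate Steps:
P = -1/203402 (P = 1/(-203321 - 81) = 1/(-203402) = -1/203402 ≈ -4.9164e-6)
r = 131693
438939/P + r/(-491473) = 438939/(-1/203402) + 131693/(-491473) = 438939*(-203402) + 131693*(-1/491473) = -89281070478 - 131693/491473 = -43879235551165787/491473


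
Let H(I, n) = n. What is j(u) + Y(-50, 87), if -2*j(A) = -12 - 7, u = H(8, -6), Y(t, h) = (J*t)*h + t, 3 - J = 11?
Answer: 69519/2 ≈ 34760.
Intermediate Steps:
J = -8 (J = 3 - 1*11 = 3 - 11 = -8)
Y(t, h) = t - 8*h*t (Y(t, h) = (-8*t)*h + t = -8*h*t + t = t - 8*h*t)
u = -6
j(A) = 19/2 (j(A) = -(-12 - 7)/2 = -1/2*(-19) = 19/2)
j(u) + Y(-50, 87) = 19/2 - 50*(1 - 8*87) = 19/2 - 50*(1 - 696) = 19/2 - 50*(-695) = 19/2 + 34750 = 69519/2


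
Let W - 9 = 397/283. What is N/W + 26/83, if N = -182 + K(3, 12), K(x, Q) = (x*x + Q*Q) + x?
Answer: -267085/122176 ≈ -2.1861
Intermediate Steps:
W = 2944/283 (W = 9 + 397/283 = 2944/283 ≈ 10.403)
K(x, Q) = x + Q² + x² (K(x, Q) = (x² + Q²) + x = (Q² + x²) + x = x + Q² + x²)
N = -26 (N = -182 + (3 + 12² + 3²) = -182 + (3 + 144 + 9) = -182 + 156 = -26)
N/W + 26/83 = -26/2944/283 + 26/83 = -26*283/2944 + 26*(1/83) = -3679/1472 + 26/83 = -267085/122176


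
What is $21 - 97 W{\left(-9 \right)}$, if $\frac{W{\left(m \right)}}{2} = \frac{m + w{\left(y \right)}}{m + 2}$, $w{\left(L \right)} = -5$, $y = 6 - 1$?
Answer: $-367$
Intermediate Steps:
$y = 5$
$W{\left(m \right)} = \frac{2 \left(-5 + m\right)}{2 + m}$ ($W{\left(m \right)} = 2 \frac{m - 5}{m + 2} = 2 \frac{-5 + m}{2 + m} = \frac{2 \left(-5 + m\right)}{2 + m}$)
$21 - 97 W{\left(-9 \right)} = 21 - 97 \frac{2 \left(-5 - 9\right)}{2 - 9} = 21 - 97 \cdot 2 \frac{1}{-7} \left(-14\right) = 21 - 97 \cdot 2 \left(- \frac{1}{7}\right) \left(-14\right) = 21 - 388 = -367$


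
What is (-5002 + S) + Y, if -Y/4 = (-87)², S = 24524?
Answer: -10754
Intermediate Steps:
Y = -30276 (Y = -4*(-87)² = -4*7569 = -30276)
(-5002 + S) + Y = (-5002 + 24524) - 30276 = 19522 - 30276 = -10754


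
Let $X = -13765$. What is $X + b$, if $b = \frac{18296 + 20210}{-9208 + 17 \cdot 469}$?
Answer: $- \frac{1310637}{95} \approx -13796.0$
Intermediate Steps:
$b = - \frac{2962}{95}$ ($b = \frac{38506}{-9208 + 7973} = \frac{38506}{-1235} = 38506 \left(- \frac{1}{1235}\right) = - \frac{2962}{95} \approx -31.179$)
$X + b = -13765 - \frac{2962}{95} = - \frac{1310637}{95}$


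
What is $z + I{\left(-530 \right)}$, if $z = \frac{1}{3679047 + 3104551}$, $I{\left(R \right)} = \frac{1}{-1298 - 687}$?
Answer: $- \frac{6781613}{13465442030} \approx -0.00050363$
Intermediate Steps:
$I{\left(R \right)} = - \frac{1}{1985}$ ($I{\left(R \right)} = \frac{1}{-1985} = - \frac{1}{1985}$)
$z = \frac{1}{6783598} \approx 1.4741 \cdot 10^{-7}$
$z + I{\left(-530 \right)} = \frac{1}{6783598} - \frac{1}{1985} = - \frac{6781613}{13465442030}$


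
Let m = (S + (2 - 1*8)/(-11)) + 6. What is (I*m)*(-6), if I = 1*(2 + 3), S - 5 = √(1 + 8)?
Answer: -4800/11 ≈ -436.36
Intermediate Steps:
S = 8 (S = 5 + √(1 + 8) = 5 + √9 = 5 + 3 = 8)
m = 160/11 (m = (8 + (2 - 1*8)/(-11)) + 6 = (8 + (2 - 8)*(-1/11)) + 6 = (8 - 6*(-1/11)) + 6 = (8 + 6/11) + 6 = 94/11 + 6 = 160/11 ≈ 14.545)
I = 5 (I = 1*5 = 5)
(I*m)*(-6) = (5*(160/11))*(-6) = (800/11)*(-6) = -4800/11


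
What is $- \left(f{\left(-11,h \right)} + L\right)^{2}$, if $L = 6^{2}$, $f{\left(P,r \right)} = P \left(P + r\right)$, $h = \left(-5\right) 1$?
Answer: $-44944$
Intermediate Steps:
$h = -5$
$L = 36$
$- \left(f{\left(-11,h \right)} + L\right)^{2} = - \left(- 11 \left(-11 - 5\right) + 36\right)^{2} = - \left(\left(-11\right) \left(-16\right) + 36\right)^{2} = - \left(176 + 36\right)^{2} = - 212^{2} = \left(-1\right) 44944 = -44944$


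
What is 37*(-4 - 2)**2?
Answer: 1332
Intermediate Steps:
37*(-4 - 2)**2 = 37*(-6)**2 = 37*36 = 1332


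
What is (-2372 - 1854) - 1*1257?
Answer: -5483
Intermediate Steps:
(-2372 - 1854) - 1*1257 = -4226 - 1257 = -5483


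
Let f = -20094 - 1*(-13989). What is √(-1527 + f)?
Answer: 12*I*√53 ≈ 87.361*I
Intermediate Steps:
f = -6105 (f = -20094 + 13989 = -6105)
√(-1527 + f) = √(-1527 - 6105) = √(-7632) = 12*I*√53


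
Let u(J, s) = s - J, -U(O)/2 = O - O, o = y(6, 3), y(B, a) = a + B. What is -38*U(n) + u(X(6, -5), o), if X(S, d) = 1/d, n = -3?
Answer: 46/5 ≈ 9.2000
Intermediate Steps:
y(B, a) = B + a
o = 9 (o = 6 + 3 = 9)
U(O) = 0 (U(O) = -2*(O - O) = -2*0 = 0)
-38*U(n) + u(X(6, -5), o) = -38*0 + (9 - 1/(-5)) = 0 + (9 - 1*(-⅕)) = 0 + (9 + ⅕) = 0 + 46/5 = 46/5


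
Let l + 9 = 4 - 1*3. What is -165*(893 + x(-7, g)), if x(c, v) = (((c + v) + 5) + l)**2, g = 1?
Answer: -160710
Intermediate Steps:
l = -8 (l = -9 + (4 - 1*3) = -9 + (4 - 3) = -9 + 1 = -8)
x(c, v) = (-3 + c + v)**2 (x(c, v) = (((c + v) + 5) - 8)**2 = ((5 + c + v) - 8)**2 = (-3 + c + v)**2)
-165*(893 + x(-7, g)) = -165*(893 + (-3 - 7 + 1)**2) = -165*(893 + (-9)**2) = -165*(893 + 81) = -165*974 = -160710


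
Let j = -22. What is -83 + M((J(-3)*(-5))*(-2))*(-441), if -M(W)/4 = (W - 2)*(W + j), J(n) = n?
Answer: 2935213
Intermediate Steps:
M(W) = -4*(-22 + W)*(-2 + W) (M(W) = -4*(W - 2)*(W - 22) = -4*(-2 + W)*(-22 + W) = -4*(-22 + W)*(-2 + W))
-83 + M((J(-3)*(-5))*(-2))*(-441) = -83 + (-176 - 4*(-3*(-5)*(-2))² + 96*(-3*(-5)*(-2)))*(-441) = -83 + (-176 - 4*(15*(-2))² + 96*(15*(-2)))*(-441) = -83 + (-176 - 4*(-30)² + 96*(-30))*(-441) = -83 + (-176 - 4*900 - 2880)*(-441) = -83 + (-176 - 3600 - 2880)*(-441) = -83 - 6656*(-441) = -83 + 2935296 = 2935213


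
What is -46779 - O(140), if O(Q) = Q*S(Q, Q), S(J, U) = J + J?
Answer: -85979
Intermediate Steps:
S(J, U) = 2*J
O(Q) = 2*Q² (O(Q) = Q*(2*Q) = 2*Q²)
-46779 - O(140) = -46779 - 2*140² = -46779 - 2*19600 = -46779 - 1*39200 = -46779 - 39200 = -85979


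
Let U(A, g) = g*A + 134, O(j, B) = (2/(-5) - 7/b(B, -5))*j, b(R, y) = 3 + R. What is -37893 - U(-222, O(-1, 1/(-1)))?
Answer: -185806/5 ≈ -37161.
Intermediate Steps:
O(j, B) = j*(-⅖ - 7/(3 + B)) (O(j, B) = (2/(-5) - 7/(3 + B))*j = (2*(-⅕) - 7/(3 + B))*j = (-⅖ - 7/(3 + B))*j = j*(-⅖ - 7/(3 + B)))
U(A, g) = 134 + A*g (U(A, g) = A*g + 134 = 134 + A*g)
-37893 - U(-222, O(-1, 1/(-1))) = -37893 - (134 - 222*(-1)*(-41 - 2/(-1))/(5*(3 + 1/(-1)))) = -37893 - (134 - 222*(-1)*(-41 - 2*(-1))/(5*(3 - 1))) = -37893 - (134 - 222*(-1)*(-41 + 2)/(5*2)) = -37893 - (134 - 222*(-1)*(-39)/(5*2)) = -37893 - (134 - 222*39/10) = -37893 - (134 - 4329/5) = -37893 - 1*(-3659/5) = -37893 + 3659/5 = -185806/5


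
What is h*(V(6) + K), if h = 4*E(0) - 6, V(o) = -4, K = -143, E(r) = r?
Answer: 882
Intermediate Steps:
h = -6 (h = 4*0 - 6 = 0 - 6 = -6)
h*(V(6) + K) = -6*(-4 - 143) = -6*(-147) = 882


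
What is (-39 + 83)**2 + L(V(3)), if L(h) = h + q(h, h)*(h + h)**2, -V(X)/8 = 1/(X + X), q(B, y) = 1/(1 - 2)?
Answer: 17348/9 ≈ 1927.6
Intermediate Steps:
q(B, y) = -1 (q(B, y) = 1/(-1) = -1)
V(X) = -4/X (V(X) = -8/(X + X) = -8*1/(2*X) = -4/X)
L(h) = h - 4*h**2 (L(h) = h - (h + h)**2 = h - (2*h)**2 = h - 4*h**2)
(-39 + 83)**2 + L(V(3)) = (-39 + 83)**2 + (-4/3)*(1 - (-16)/3) = 44**2 + (-4*1/3)*(1 - (-16)/3) = 1936 - 4*(1 - 4*(-4/3))/3 = 1936 - 4*(1 + 16/3)/3 = 1936 - 4/3*19/3 = 1936 - 76/9 = 17348/9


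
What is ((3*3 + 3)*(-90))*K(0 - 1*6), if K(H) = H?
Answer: 6480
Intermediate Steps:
((3*3 + 3)*(-90))*K(0 - 1*6) = ((3*3 + 3)*(-90))*(0 - 1*6) = ((9 + 3)*(-90))*(0 - 6) = (12*(-90))*(-6) = -1080*(-6) = 6480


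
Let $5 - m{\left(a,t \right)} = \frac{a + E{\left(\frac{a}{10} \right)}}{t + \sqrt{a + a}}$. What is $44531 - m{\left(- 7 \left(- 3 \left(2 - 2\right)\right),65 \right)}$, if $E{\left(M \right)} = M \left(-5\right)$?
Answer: $44526$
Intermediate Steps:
$E{\left(M \right)} = - 5 M$
$m{\left(a,t \right)} = 5 - \frac{a}{2 \left(t + \sqrt{2} \sqrt{a}\right)}$ ($m{\left(a,t \right)} = 5 - \frac{a - 5 \frac{a}{10}}{t + \sqrt{a + a}} = 5 - \frac{a - 5 a \frac{1}{10}}{t + \sqrt{2 a}} = 5 - \frac{a - 5 \frac{a}{10}}{t + \sqrt{2} \sqrt{a}} = 5 - \frac{a - \frac{a}{2}}{t + \sqrt{2} \sqrt{a}} = 5 - \frac{\frac{1}{2} a}{t + \sqrt{2} \sqrt{a}} = 5 - \frac{a}{2 \left(t + \sqrt{2} \sqrt{a}\right)}$)
$44531 - m{\left(- 7 \left(- 3 \left(2 - 2\right)\right),65 \right)} = 44531 - \frac{5 \cdot 65 - \frac{\left(-7\right) \left(- 3 \left(2 - 2\right)\right)}{2} + 5 \sqrt{2} \sqrt{- 7 \left(- 3 \left(2 - 2\right)\right)}}{65 + \sqrt{2} \sqrt{- 7 \left(- 3 \left(2 - 2\right)\right)}} = 44531 - \frac{325 - \frac{\left(-7\right) \left(- 3 \left(2 - 2\right)\right)}{2} + 5 \sqrt{2} \sqrt{- 7 \left(- 3 \left(2 - 2\right)\right)}}{65 + \sqrt{2} \sqrt{- 7 \left(- 3 \left(2 - 2\right)\right)}} = 44531 - \frac{325 - \frac{\left(-7\right) \left(\left(-3\right) 0\right)}{2} + 5 \sqrt{2} \sqrt{- 7 \left(\left(-3\right) 0\right)}}{65 + \sqrt{2} \sqrt{- 7 \left(\left(-3\right) 0\right)}} = 44531 - \frac{325 - \frac{\left(-7\right) 0}{2} + 5 \sqrt{2} \sqrt{\left(-7\right) 0}}{65 + \sqrt{2} \sqrt{\left(-7\right) 0}} = 44531 - \frac{325 - 0 + 5 \sqrt{2} \sqrt{0}}{65 + \sqrt{2} \sqrt{0}} = 44531 - \frac{325 + 0 + 5 \sqrt{2} \cdot 0}{65 + \sqrt{2} \cdot 0} = 44531 - \frac{325 + 0 + 0}{65 + 0} = 44531 - \frac{1}{65} \cdot 325 = 44531 - 5 = 44526$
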